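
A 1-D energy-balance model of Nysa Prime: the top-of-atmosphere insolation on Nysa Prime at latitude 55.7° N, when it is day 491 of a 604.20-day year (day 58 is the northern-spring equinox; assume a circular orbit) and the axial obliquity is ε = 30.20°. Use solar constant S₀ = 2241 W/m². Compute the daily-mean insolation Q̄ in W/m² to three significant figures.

Solar longitude: λ_s = 360° × (491 − 58)/604.20 = 257.994°.
sin δ = sin 30.20° × sin 257.994° = -0.49202, so δ = -29.473°.
cos H₀ = −tan(+55.7°) tan(-29.473°) = 0.8285, H₀ = 0.5944 rad.
Bracket: H₀ sin φ sin δ + cos φ cos δ sin H₀ = 0.5944×0.82610×-0.49202 + 0.56353×0.87059×0.56001 = -0.241598 + 0.274743 = 0.033145.
Q̄ = (S₀/π) × [bracket] = (2241/π) × 0.033145 = 23.64 W/m².

Q̄ ≈ 23.6 W/m²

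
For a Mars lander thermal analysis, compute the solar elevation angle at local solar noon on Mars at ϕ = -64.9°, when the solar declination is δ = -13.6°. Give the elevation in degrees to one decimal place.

38.7°

At local noon the hour angle is zero, so the zenith angle equals |ϕ − δ| = |-64.9° − (-13.600°)| = 51.300°.
Elevation = 90° − 51.300° = 38.7°.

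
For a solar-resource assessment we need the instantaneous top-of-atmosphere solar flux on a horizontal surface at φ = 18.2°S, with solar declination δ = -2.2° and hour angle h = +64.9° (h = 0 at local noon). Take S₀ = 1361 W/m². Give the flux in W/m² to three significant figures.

564 W/m²

cos θ_z = sin φ sin δ + cos φ cos δ cos h = 0.011990 + 0.402681 = 0.414671.
Flux = S₀ · cos θ_z = 1361 × 0.414671 = 564.4 W/m².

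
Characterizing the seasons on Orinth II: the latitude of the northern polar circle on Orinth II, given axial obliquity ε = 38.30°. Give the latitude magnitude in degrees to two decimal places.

51.70°

The polar circle is the lowest latitude that experiences at least one full rotation of continuous daylight at the northern-summer solstice; it lies at |ϕ| = 90° − ε = 90° − 38.30° = 51.70°.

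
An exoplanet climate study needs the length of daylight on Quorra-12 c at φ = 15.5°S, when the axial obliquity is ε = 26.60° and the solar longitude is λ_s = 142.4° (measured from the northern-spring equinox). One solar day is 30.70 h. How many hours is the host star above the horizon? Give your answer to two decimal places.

Solar declination: sin δ = sin ε · sin λ_s = sin 26.60° × sin 142.4° = 0.27320, so δ = +15.855°.
cos H₀ = −tan φ · tan δ = −tan(-15.5°) × tan(+15.855°) = 0.0788, so H₀ = 1.4920 rad = 85.48°.
Daylight = 2H₀/(2π) × 30.70 h = (1.4920/π) × 30.70 = 14.58 h.

14.58 h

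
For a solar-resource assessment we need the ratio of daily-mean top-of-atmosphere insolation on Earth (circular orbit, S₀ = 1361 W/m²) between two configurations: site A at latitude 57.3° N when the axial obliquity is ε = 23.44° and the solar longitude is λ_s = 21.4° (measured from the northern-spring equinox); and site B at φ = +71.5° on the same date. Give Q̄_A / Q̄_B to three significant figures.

Q̄_A / Q̄_B ≈ 1.32

— Configuration A (φ=+57.3°):
Solar declination: sin δ = sin ε · sin λ_s = sin 23.44° × sin 21.4° = 0.14514, so δ = +8.346°.
cos H₀ = −tan(+57.3°) tan(+8.346°) = -0.2285, H₀ = 1.8013 rad.
Bracket: H₀ sin φ sin δ + cos φ cos δ sin H₀ = 1.8013×0.84151×0.14514 + 0.54024×0.98941×0.97354 = 0.220005 + 0.520375 = 0.740380.
Q̄ = (S₀/π) × [bracket] = (1361/π) × 0.740380 = 320.75 W/m².
— Configuration B (φ=+71.5°):
cos H₀ = −tan(+71.5°) tan(+8.346°) = -0.4384, H₀ = 2.0246 rad.
Bracket: H₀ sin φ sin δ + cos φ cos δ sin H₀ = 2.0246×0.94832×0.14514 + 0.31730×0.98941×0.89876 = 0.278664 + 0.282157 = 0.560821.
Q̄ = (S₀/π) × [bracket] = (1361/π) × 0.560821 = 242.96 W/m².
Ratio Q̄_A / Q̄_B = 320.75 / 242.96 = 1.320.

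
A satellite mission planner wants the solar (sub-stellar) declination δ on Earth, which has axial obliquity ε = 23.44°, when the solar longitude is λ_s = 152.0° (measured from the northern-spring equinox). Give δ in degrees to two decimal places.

sin δ = sin ε · sin λ_s = sin 23.44° × sin 152.0° = 0.186750.
δ = arcsin(0.186750) = +10.76°.

δ = +10.76°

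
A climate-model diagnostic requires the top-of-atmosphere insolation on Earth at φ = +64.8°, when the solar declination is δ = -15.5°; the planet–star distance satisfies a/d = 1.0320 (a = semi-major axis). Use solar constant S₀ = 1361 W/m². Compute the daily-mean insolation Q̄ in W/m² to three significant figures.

cos H₀ = −tan(+64.8°) tan(-15.500°) = 0.5893, H₀ = 0.9405 rad.
Bracket: H₀ sin φ sin δ + cos φ cos δ sin H₀ = 0.9405×0.90483×-0.26724 + 0.42578×0.96363×0.80788 = -0.227419 + 0.331469 = 0.104050.
Inverse-square distance factor (a/d)² = 1.0320² = 1.065024.
Q̄ = (S₀/π) × 1.065024 × [bracket] = (1361/π) × 1.065024 × 0.104050 = 48.01 W/m².

Q̄ ≈ 48.0 W/m²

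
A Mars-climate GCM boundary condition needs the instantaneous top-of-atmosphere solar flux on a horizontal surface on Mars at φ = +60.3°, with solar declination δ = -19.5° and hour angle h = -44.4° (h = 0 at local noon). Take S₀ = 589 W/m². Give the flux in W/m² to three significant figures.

25.8 W/m²

cos θ_z = sin φ sin δ + cos φ cos δ cos h = -0.289955 + 0.333687 = 0.043732.
Flux = S₀ · cos θ_z = 589 × 0.043732 = 25.76 W/m².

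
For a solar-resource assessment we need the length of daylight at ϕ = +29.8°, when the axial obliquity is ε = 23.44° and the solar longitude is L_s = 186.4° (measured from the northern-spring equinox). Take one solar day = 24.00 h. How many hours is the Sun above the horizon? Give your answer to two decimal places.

Solar declination: sin δ = sin ε · sin L_s = sin 23.44° × sin 186.4° = -0.04434, so δ = -2.541°.
cos h₀ = −tan ϕ · tan δ = −tan(+29.8°) × tan(-2.541°) = 0.0254, so h₀ = 1.5454 rad = 88.54°.
Daylight = 2h₀/(2π) × 24.00 h = (1.5454/π) × 24.00 = 11.81 h.

11.81 h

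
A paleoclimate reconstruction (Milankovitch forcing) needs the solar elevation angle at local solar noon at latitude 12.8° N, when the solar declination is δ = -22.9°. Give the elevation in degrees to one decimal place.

54.3°

At local noon the hour angle is zero, so the zenith angle equals |φ − δ| = |+12.8° − (-22.900°)| = 35.700°.
Elevation = 90° − 35.700° = 54.3°.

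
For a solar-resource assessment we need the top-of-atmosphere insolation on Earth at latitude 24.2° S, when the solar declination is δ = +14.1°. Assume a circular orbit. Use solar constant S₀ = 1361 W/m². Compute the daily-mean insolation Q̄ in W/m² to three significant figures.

Q̄ ≈ 318 W/m²

cos H₀ = −tan(-24.2°) tan(+14.100°) = 0.1129, H₀ = 1.4577 rad.
Bracket: H₀ sin φ sin δ + cos φ cos δ sin H₀ = 1.4577×-0.40992×0.24362 + 0.91212×0.96987×0.99361 = -0.145573 + 0.878985 = 0.733412.
Q̄ = (S₀/π) × [bracket] = (1361/π) × 0.733412 = 317.7 W/m².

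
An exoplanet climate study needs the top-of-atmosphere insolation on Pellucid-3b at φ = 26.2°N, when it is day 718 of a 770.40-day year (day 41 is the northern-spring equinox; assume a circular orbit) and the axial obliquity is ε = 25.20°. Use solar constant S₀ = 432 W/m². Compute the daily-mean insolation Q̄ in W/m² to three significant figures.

Solar longitude: λ_s = 360° × (718 − 41)/770.40 = 316.355°.
sin δ = sin 25.20° × sin 316.355° = -0.29387, so δ = -17.090°.
cos H₀ = −tan(+26.2°) tan(-17.090°) = 0.1513, H₀ = 1.4189 rad.
Bracket: H₀ sin φ sin δ + cos φ cos δ sin H₀ = 1.4189×0.44151×-0.29387 + 0.89726×0.95585×0.98849 = -0.184097 + 0.847774 = 0.663677.
Q̄ = (S₀/π) × [bracket] = (432/π) × 0.663677 = 91.26 W/m².

Q̄ ≈ 91.3 W/m²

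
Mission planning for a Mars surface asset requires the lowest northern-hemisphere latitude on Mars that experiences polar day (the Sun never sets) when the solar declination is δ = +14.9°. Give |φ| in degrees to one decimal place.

|φ| = 75.1°

Polar day requires cos H₀ = −tan φ tan δ ≤ −1, i.e. tan φ tan δ ≥ 1.
The boundary is |tan φ| · |tan δ| = 1, so |φ| = 90° − |δ| = 90° − 14.9° = 75.1° in the northern hemisphere.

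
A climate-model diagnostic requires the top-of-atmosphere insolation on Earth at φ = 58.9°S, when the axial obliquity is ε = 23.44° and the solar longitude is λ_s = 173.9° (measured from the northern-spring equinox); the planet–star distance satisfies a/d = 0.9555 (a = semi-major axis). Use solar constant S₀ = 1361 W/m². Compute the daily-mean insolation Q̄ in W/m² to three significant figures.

Solar declination: sin δ = sin ε · sin λ_s = sin 23.44° × sin 173.9° = 0.04227, so δ = +2.423°.
cos H₀ = −tan(-58.9°) tan(+2.423°) = 0.0701, H₀ = 1.5006 rad.
Bracket: H₀ sin φ sin δ + cos φ cos δ sin H₀ = 1.5006×-0.85627×0.04227 + 0.51653×0.99911×0.99754 = -0.054314 + 0.514801 = 0.460487.
Inverse-square distance factor (a/d)² = 0.9555² = 0.912980.
Q̄ = (S₀/π) × 0.912980 × [bracket] = (1361/π) × 0.912980 × 0.460487 = 182.1 W/m².

Q̄ ≈ 182 W/m²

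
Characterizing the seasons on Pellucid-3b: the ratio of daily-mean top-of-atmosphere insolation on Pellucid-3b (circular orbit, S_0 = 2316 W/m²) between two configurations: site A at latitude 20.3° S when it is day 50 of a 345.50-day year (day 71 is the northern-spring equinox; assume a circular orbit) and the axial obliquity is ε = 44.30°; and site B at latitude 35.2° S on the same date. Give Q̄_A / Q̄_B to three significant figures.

Q̄_A / Q̄_B ≈ 1.01

— Configuration A (ϕ=-20.3°):
Solar longitude: L_s = 360° × (50 − 71)/345.50 = -21.881°, i.e. -21.881° + 360° = 338.119°.
sin δ = sin 44.30° × sin 338.119° = -0.26029, so δ = -15.087°.
cos h₀ = −tan(-20.3°) tan(-15.087°) = -0.0997, h₀ = 1.6707 rad.
Bracket: h₀ sin ϕ sin δ + cos ϕ cos δ sin h₀ = 1.6707×-0.34694×-0.26029 + 0.93789×0.96553×0.99502 = 0.150873 + 0.901051 = 1.051924.
Q̄ = (S_0/π) × [bracket] = (2316/π) × 1.051924 = 775.48 W/m².
— Configuration B (ϕ=-35.2°):
cos h₀ = −tan(-35.2°) tan(-15.087°) = -0.1902, h₀ = 1.7621 rad.
Bracket: h₀ sin ϕ sin δ + cos ϕ cos δ sin h₀ = 1.7621×-0.57643×-0.26029 + 0.81714×0.96553×0.98175 = 0.264384 + 0.774574 = 1.038958.
Q̄ = (S_0/π) × [bracket] = (2316/π) × 1.038958 = 765.93 W/m².
Ratio Q̄_A / Q̄_B = 775.48 / 765.93 = 1.012.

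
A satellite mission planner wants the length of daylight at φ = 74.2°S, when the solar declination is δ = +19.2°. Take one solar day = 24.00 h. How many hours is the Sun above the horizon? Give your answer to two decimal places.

cos H₀ = −tan φ · tan δ = 1.2306 ≥ 1, so the Sun never rises (polar night) and H₀ = 0.
Daylight = 2H₀/(2π) × 24.00 h = (0.0000/π) × 24.00 = 0.00 h.

0.00 h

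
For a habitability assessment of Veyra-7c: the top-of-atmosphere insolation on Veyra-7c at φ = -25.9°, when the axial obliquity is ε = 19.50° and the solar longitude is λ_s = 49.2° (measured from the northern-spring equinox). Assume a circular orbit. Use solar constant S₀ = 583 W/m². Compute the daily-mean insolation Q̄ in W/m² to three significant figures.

Q̄ ≈ 131 W/m²

Solar declination: sin δ = sin ε · sin λ_s = sin 19.50° × sin 49.2° = 0.25269, so δ = +14.637°.
cos H₀ = −tan(-25.9°) tan(+14.637°) = 0.1268, H₀ = 1.4436 rad.
Bracket: H₀ sin φ sin δ + cos φ cos δ sin H₀ = 1.4436×-0.43680×0.25269 + 0.89956×0.96755×0.99193 = -0.159337 + 0.863345 = 0.704008.
Q̄ = (S₀/π) × [bracket] = (583/π) × 0.704008 = 130.6 W/m².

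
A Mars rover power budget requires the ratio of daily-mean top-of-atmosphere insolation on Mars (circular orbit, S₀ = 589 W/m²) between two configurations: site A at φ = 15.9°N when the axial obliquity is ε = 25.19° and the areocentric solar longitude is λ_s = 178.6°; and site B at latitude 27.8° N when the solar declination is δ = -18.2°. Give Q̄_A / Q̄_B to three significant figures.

— Configuration A (φ=+15.9°):
sin δ = sin 25.19° × sin 178.6° = 0.01040, so δ = +0.596°.
cos H₀ = −tan(+15.9°) tan(+0.596°) = -0.0030, H₀ = 1.5738 rad.
Bracket: H₀ sin φ sin δ + cos φ cos δ sin H₀ = 1.5738×0.27396×0.01040 + 0.96174×0.99995×1.00000 = 0.004484 + 0.961692 = 0.966176.
Q̄ = (S₀/π) × [bracket] = (589/π) × 0.966176 = 181.14 W/m².
— Configuration B (φ=+27.8°):
cos H₀ = −tan(+27.8°) tan(-18.200°) = 0.1733, H₀ = 1.3966 rad.
Bracket: H₀ sin φ sin δ + cos φ cos δ sin H₀ = 1.3966×0.46639×-0.31233 + 0.88458×0.94997×0.98486 = -0.203439 + 0.827602 = 0.624163.
Q̄ = (S₀/π) × [bracket] = (589/π) × 0.624163 = 117.02 W/m².
Ratio Q̄_A / Q̄_B = 181.14 / 117.02 = 1.548.

Q̄_A / Q̄_B ≈ 1.55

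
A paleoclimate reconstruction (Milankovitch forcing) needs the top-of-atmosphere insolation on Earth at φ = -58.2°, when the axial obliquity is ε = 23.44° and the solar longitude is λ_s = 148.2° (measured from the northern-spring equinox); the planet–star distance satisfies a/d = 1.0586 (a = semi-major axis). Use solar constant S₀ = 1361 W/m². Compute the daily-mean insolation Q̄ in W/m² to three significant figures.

Solar declination: sin δ = sin ε · sin λ_s = sin 23.44° × sin 148.2° = 0.20962, so δ = +12.100°.
cos H₀ = −tan(-58.2°) tan(+12.100°) = 0.3458, H₀ = 1.2177 rad.
Bracket: H₀ sin φ sin δ + cos φ cos δ sin H₀ = 1.2177×-0.84989×0.20962 + 0.52696×0.97778×0.93832 = -0.216938 + 0.483470 = 0.266532.
Inverse-square distance factor (a/d)² = 1.0586² = 1.120634.
Q̄ = (S₀/π) × 1.120634 × [bracket] = (1361/π) × 1.120634 × 0.266532 = 129.4 W/m².

Q̄ ≈ 129 W/m²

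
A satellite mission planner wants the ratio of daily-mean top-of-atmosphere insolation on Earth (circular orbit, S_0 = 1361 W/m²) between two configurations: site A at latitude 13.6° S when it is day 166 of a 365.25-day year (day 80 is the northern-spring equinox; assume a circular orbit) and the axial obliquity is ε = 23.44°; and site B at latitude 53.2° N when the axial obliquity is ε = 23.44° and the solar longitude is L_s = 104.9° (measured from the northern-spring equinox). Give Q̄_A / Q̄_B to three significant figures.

Q̄_A / Q̄_B ≈ 0.668

— Configuration A (ϕ=-13.6°):
Solar longitude: L_s = 360° × (166 − 80)/365.25 = 84.764°.
sin δ = sin 23.44° × sin 84.764° = 0.39613, so δ = +23.336°.
cos h₀ = −tan(-13.6°) tan(+23.336°) = 0.1044, h₀ = 1.4662 rad.
Bracket: h₀ sin ϕ sin δ + cos ϕ cos δ sin h₀ = 1.4662×-0.23514×0.39613 + 0.97196×0.91820×0.99454 = -0.136571 + 0.887581 = 0.751010.
Q̄ = (S_0/π) × [bracket] = (1361/π) × 0.751010 = 325.35 W/m².
— Configuration B (ϕ=+53.2°):
Solar declination: sin δ = sin ε · sin L_s = sin 23.44° × sin 104.9° = 0.38441, so δ = +22.607°.
cos h₀ = −tan(+53.2°) tan(+22.607°) = -0.5566, h₀ = 2.1611 rad.
Bracket: h₀ sin ϕ sin δ + cos ϕ cos δ sin h₀ = 2.1611×0.80073×0.38441 + 0.59902×0.92316×0.83076 = 0.665205 + 0.459403 = 1.124608.
Q̄ = (S_0/π) × [bracket] = (1361/π) × 1.124608 = 487.20 W/m².
Ratio Q̄_A / Q̄_B = 325.35 / 487.20 = 0.6678.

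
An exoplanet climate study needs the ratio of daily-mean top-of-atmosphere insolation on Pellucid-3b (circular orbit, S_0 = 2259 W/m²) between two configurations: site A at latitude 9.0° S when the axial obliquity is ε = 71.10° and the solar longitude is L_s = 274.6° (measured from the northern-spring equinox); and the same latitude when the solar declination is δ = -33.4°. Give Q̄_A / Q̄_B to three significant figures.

Q̄_A / Q̄_B ≈ 0.616

— Configuration A (ϕ=-9.0°):
Solar declination: sin δ = sin ε · sin L_s = sin 71.10° × sin 274.6° = -0.94304, so δ = -70.568°.
cos h₀ = −tan(-9.0°) tan(-70.568°) = -0.4490, h₀ = 2.0364 rad.
Bracket: h₀ sin ϕ sin δ + cos ϕ cos δ sin h₀ = 2.0364×-0.15643×-0.94304 + 0.98769×0.33269×0.89355 = 0.300409 + 0.293616 = 0.594025.
Q̄ = (S_0/π) × [bracket] = (2259/π) × 0.594025 = 427.14 W/m².
— Configuration B (ϕ=-9.0°):
cos h₀ = −tan(-9.0°) tan(-33.400°) = -0.1044, h₀ = 1.6754 rad.
Bracket: h₀ sin ϕ sin δ + cos ϕ cos δ sin h₀ = 1.6754×-0.15643×-0.55048 + 0.98769×0.83485×0.99453 = 0.144271 + 0.820063 = 0.964334.
Q̄ = (S_0/π) × [bracket] = (2259/π) × 0.964334 = 693.42 W/m².
Ratio Q̄_A / Q̄_B = 427.14 / 693.42 = 0.6160.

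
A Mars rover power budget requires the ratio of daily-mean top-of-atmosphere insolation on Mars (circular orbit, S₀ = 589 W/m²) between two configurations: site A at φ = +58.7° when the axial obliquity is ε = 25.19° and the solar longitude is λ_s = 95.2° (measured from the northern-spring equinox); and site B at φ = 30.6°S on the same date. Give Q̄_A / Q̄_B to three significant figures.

Q̄_A / Q̄_B ≈ 2.52

— Configuration A (φ=+58.7°):
Solar declination: sin δ = sin ε · sin λ_s = sin 25.19° × sin 95.2° = 0.42387, so δ = +25.079°.
cos H₀ = −tan(+58.7°) tan(+25.079°) = -0.7697, H₀ = 2.4492 rad.
Bracket: H₀ sin φ sin δ + cos φ cos δ sin H₀ = 2.4492×0.85446×0.42387 + 0.51952×0.90572×0.63840 = 0.887051 + 0.300393 = 1.187444.
Q̄ = (S₀/π) × [bracket] = (589/π) × 1.187444 = 222.63 W/m².
— Configuration B (φ=-30.6°):
cos H₀ = −tan(-30.6°) tan(+25.079°) = 0.2768, H₀ = 1.2904 rad.
Bracket: H₀ sin φ sin δ + cos φ cos δ sin H₀ = 1.2904×-0.50904×0.42387 + 0.86074×0.90572×0.96094 = -0.278425 + 0.749139 = 0.470714.
Q̄ = (S₀/π) × [bracket] = (589/π) × 0.470714 = 88.252 W/m².
Ratio Q̄_A / Q̄_B = 222.63 / 88.252 = 2.523.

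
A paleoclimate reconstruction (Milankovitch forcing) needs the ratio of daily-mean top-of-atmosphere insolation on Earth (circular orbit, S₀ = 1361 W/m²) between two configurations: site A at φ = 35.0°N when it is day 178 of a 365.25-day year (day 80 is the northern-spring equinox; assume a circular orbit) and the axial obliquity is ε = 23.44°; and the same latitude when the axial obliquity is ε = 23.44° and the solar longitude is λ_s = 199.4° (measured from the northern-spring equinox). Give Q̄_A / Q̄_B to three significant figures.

Q̄_A / Q̄_B ≈ 1.64

— Configuration A (φ=+35.0°):
Solar longitude: λ_s = 360° × (178 − 80)/365.25 = 96.591°.
sin δ = sin 23.44° × sin 96.591° = 0.39516, so δ = +23.276°.
cos H₀ = −tan(+35.0°) tan(+23.276°) = -0.3012, H₀ = 1.8768 rad.
Bracket: H₀ sin φ sin δ + cos φ cos δ sin H₀ = 1.8768×0.57358×0.39516 + 0.81915×0.91861×0.95356 = 0.425388 + 0.717534 = 1.142922.
Q̄ = (S₀/π) × [bracket] = (1361/π) × 1.142922 = 495.14 W/m².
— Configuration B (φ=+35.0°):
Solar declination: sin δ = sin ε · sin λ_s = sin 23.44° × sin 199.4° = -0.13213, so δ = -7.593°.
cos H₀ = −tan(+35.0°) tan(-7.593°) = 0.0933, H₀ = 1.4773 rad.
Bracket: H₀ sin φ sin δ + cos φ cos δ sin H₀ = 1.4773×0.57358×-0.13213 + 0.81915×0.99123×0.99563 = -0.111960 + 0.808418 = 0.696458.
Q̄ = (S₀/π) × [bracket] = (1361/π) × 0.696458 = 301.72 W/m².
Ratio Q̄_A / Q̄_B = 495.14 / 301.72 = 1.641.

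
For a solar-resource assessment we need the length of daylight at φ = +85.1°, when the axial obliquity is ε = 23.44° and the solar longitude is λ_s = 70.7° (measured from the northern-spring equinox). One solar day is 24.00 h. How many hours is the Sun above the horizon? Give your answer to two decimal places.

Solar declination: sin δ = sin ε · sin λ_s = sin 23.44° × sin 70.7° = 0.37543, so δ = +22.051°.
Sunrise equation: cos H₀ = −tan φ · tan δ = -4.7249 ≤ −1, so the Sun never sets (polar day) and H₀ = π.
Daylight = 2H₀/(2π) × 24.00 h = (3.1416/π) × 24.00 = 24.00 h.

24.00 h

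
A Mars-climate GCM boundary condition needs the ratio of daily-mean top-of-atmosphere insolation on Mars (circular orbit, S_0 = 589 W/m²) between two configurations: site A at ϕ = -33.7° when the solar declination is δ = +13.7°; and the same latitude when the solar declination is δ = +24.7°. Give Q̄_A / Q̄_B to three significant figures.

Q̄_A / Q̄_B ≈ 1.43

— Configuration A (ϕ=-33.7°):
cos h₀ = −tan(-33.7°) tan(+13.700°) = 0.1626, h₀ = 1.4075 rad.
Bracket: h₀ sin ϕ sin δ + cos ϕ cos δ sin h₀ = 1.4075×-0.55484×0.23684 + 0.83195×0.97155×0.98670 = -0.184957 + 0.797531 = 0.612574.
Q̄ = (S_0/π) × [bracket] = (589/π) × 0.612574 = 114.85 W/m².
— Configuration B (ϕ=-33.7°):
cos h₀ = −tan(-33.7°) tan(+24.700°) = 0.3067, h₀ = 1.2590 rad.
Bracket: h₀ sin ϕ sin δ + cos ϕ cos δ sin h₀ = 1.2590×-0.55484×0.41787 + 0.83195×0.90851×0.95179 = -0.291900 + 0.719396 = 0.427496.
Q̄ = (S_0/π) × [bracket] = (589/π) × 0.427496 = 80.149 W/m².
Ratio Q̄_A / Q̄_B = 114.85 / 80.149 = 1.433.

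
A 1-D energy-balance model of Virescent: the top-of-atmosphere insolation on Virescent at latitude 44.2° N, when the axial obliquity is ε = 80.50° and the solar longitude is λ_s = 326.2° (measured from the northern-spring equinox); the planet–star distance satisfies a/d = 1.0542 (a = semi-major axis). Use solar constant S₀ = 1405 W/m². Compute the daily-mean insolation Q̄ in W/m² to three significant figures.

Solar declination: sin δ = sin ε · sin λ_s = sin 80.50° × sin 326.2° = -0.54867, so δ = -33.276°.
cos H₀ = −tan(+44.2°) tan(-33.276°) = 0.6382, H₀ = 0.8786 rad.
Bracket: H₀ sin φ sin δ + cos φ cos δ sin H₀ = 0.8786×0.69717×-0.54867 + 0.71691×0.83604×0.76988 = -0.336079 + 0.461439 = 0.125360.
Inverse-square distance factor (a/d)² = 1.0542² = 1.111338.
Q̄ = (S₀/π) × 1.111338 × [bracket] = (1405/π) × 1.111338 × 0.125360 = 62.31 W/m².

Q̄ ≈ 62.3 W/m²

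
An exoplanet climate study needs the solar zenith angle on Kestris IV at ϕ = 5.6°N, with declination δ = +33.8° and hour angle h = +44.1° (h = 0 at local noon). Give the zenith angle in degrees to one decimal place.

θ_z = 49.6°

cos θ_z = sin ϕ sin δ + cos ϕ cos δ cos h = 0.054285 + 0.593904 = 0.648189.
θ_z = arccos(0.648189) = 49.6°.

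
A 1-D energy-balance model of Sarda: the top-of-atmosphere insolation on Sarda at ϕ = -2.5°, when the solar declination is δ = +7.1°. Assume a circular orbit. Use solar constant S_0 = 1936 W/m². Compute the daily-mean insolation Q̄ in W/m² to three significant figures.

Q̄ ≈ 606 W/m²

cos h₀ = −tan(-2.5°) tan(+7.100°) = 0.0054, h₀ = 1.5654 rad.
Bracket: h₀ sin ϕ sin δ + cos ϕ cos δ sin h₀ = 1.5654×-0.04362×0.12360 + 0.99905×0.99233×0.99999 = -0.008440 + 0.991377 = 0.982937.
Q̄ = (S_0/π) × [bracket] = (1936/π) × 0.982937 = 605.7 W/m².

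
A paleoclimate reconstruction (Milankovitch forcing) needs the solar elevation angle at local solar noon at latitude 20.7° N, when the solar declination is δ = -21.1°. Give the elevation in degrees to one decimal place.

At local noon the hour angle is zero, so the zenith angle equals |ϕ − δ| = |+20.7° − (-21.100°)| = 41.800°.
Elevation = 90° − 41.800° = 48.2°.

48.2°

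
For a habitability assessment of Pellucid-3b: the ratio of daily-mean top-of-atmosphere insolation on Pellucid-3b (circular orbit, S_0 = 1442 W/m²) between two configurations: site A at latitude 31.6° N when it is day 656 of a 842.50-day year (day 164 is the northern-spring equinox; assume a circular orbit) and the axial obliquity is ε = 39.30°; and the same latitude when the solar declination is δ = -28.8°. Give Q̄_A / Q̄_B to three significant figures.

— Configuration A (ϕ=+31.6°):
Solar longitude: L_s = 360° × (656 − 164)/842.50 = 210.231°.
sin δ = sin 39.30° × sin 210.231° = -0.31890, so δ = -18.597°.
cos h₀ = −tan(+31.6°) tan(-18.597°) = 0.2070, h₀ = 1.3623 rad.
Bracket: h₀ sin ϕ sin δ + cos ϕ cos δ sin h₀ = 1.3623×0.52399×-0.31890 + 0.85173×0.94779×0.97834 = -0.227641 + 0.789776 = 0.562135.
Q̄ = (S_0/π) × [bracket] = (1442/π) × 0.562135 = 258.02 W/m².
— Configuration B (ϕ=+31.6°):
cos h₀ = −tan(+31.6°) tan(-28.800°) = 0.3382, h₀ = 1.2258 rad.
Bracket: h₀ sin ϕ sin δ + cos ϕ cos δ sin h₀ = 1.2258×0.52399×-0.48175 + 0.85173×0.87631×0.94107 = -0.309431 + 0.702395 = 0.392964.
Q̄ = (S_0/π) × [bracket] = (1442/π) × 0.392964 = 180.37 W/m².
Ratio Q̄_A / Q̄_B = 258.02 / 180.37 = 1.431.

Q̄_A / Q̄_B ≈ 1.43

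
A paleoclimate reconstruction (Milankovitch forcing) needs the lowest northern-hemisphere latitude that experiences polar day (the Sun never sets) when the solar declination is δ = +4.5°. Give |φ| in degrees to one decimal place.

|φ| = 85.5°

Polar day requires cos H₀ = −tan φ tan δ ≤ −1, i.e. tan φ tan δ ≥ 1.
The boundary is |tan φ| · |tan δ| = 1, so |φ| = 90° − |δ| = 90° − 4.5° = 85.5° in the northern hemisphere.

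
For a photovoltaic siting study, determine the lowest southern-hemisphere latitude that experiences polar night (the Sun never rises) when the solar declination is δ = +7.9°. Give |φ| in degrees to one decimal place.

|φ| = 82.1°

Polar night requires cos H₀ = −tan φ tan δ ≥ 1, i.e. tan φ tan δ ≤ −1.
The boundary is |tan φ| · |tan δ| = 1, so |φ| = 90° − |δ| = 90° − 7.9° = 82.1° in the southern hemisphere.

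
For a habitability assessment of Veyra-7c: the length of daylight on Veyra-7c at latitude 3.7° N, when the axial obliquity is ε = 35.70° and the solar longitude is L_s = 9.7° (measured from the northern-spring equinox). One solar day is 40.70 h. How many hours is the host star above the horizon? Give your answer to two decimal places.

Solar declination: sin δ = sin ε · sin L_s = sin 35.70° × sin 9.7° = 0.09832, so δ = +5.642°.
cos h₀ = −tan ϕ · tan δ = −tan(+3.7°) × tan(+5.642°) = -0.0064, so h₀ = 1.5772 rad = 90.37°.
Daylight = 2h₀/(2π) × 40.70 h = (1.5772/π) × 40.70 = 20.43 h.

20.43 h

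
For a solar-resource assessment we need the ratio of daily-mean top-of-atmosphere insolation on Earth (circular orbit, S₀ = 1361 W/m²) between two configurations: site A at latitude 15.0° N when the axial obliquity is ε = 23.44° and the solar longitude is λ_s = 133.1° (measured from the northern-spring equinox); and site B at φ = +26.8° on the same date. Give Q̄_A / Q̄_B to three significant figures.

Q̄_A / Q̄_B ≈ 0.977

— Configuration A (φ=+15.0°):
Solar declination: sin δ = sin ε · sin λ_s = sin 23.44° × sin 133.1° = 0.29045, so δ = +16.885°.
cos H₀ = −tan(+15.0°) tan(+16.885°) = -0.0813, H₀ = 1.6522 rad.
Bracket: H₀ sin φ sin δ + cos φ cos δ sin H₀ = 1.6522×0.25882×0.29045 + 0.96593×0.95689×0.99669 = 0.124203 + 0.921229 = 1.045432.
Q̄ = (S₀/π) × [bracket] = (1361/π) × 1.045432 = 452.90 W/m².
— Configuration B (φ=+26.8°):
cos H₀ = −tan(+26.8°) tan(+16.885°) = -0.1533, H₀ = 1.7247 rad.
Bracket: H₀ sin φ sin δ + cos φ cos δ sin H₀ = 1.7247×0.45088×0.29045 + 0.89259×0.95689×0.98818 = 0.225863 + 0.844015 = 1.069878.
Q̄ = (S₀/π) × [bracket] = (1361/π) × 1.069878 = 463.49 W/m².
Ratio Q̄_A / Q̄_B = 452.90 / 463.49 = 0.9772.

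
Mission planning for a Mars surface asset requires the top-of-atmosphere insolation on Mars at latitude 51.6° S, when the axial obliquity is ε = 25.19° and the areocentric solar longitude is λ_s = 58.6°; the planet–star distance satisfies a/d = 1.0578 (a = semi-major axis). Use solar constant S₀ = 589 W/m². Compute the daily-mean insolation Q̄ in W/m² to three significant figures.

sin δ = sin 25.19° × sin 58.6° = 0.36329, so δ = +21.302°.
cos H₀ = −tan(-51.6°) tan(+21.302°) = 0.4920, H₀ = 1.0564 rad.
Bracket: H₀ sin φ sin δ + cos φ cos δ sin H₀ = 1.0564×-0.78369×0.36329 + 0.62115×0.93168×0.87061 = -0.300764 + 0.503833 = 0.203069.
Inverse-square distance factor (a/d)² = 1.0578² = 1.118941.
Q̄ = (S₀/π) × 1.118941 × [bracket] = (589/π) × 1.118941 × 0.203069 = 42.60 W/m².

Q̄ ≈ 42.6 W/m²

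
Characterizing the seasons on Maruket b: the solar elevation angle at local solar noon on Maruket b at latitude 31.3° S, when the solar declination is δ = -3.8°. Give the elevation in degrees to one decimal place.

62.5°

At local noon the hour angle is zero, so the zenith angle equals |φ − δ| = |-31.3° − (-3.800°)| = 27.500°.
Elevation = 90° − 27.500° = 62.5°.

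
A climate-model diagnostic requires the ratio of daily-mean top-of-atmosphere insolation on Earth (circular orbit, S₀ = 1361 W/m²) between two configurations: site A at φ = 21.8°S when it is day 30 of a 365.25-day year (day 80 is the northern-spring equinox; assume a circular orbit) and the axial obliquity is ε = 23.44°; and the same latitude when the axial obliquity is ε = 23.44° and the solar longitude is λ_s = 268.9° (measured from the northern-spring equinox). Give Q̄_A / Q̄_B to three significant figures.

Q̄_A / Q̄_B ≈ 0.974

— Configuration A (φ=-21.8°):
Solar longitude: λ_s = 360° × (30 − 80)/365.25 = -49.281°, i.e. -49.281° + 360° = 310.719°.
sin δ = sin 23.44° × sin 310.719° = -0.30149, so δ = -17.547°.
cos H₀ = −tan(-21.8°) tan(-17.547°) = -0.1265, H₀ = 1.6976 rad.
Bracket: H₀ sin φ sin δ + cos φ cos δ sin H₀ = 1.6976×-0.37137×-0.30149 + 0.92849×0.95347×0.99197 = 0.190071 + 0.878179 = 1.068250.
Q̄ = (S₀/π) × [bracket] = (1361/π) × 1.068250 = 462.79 W/m².
— Configuration B (φ=-21.8°):
Solar declination: sin δ = sin ε · sin λ_s = sin 23.44° × sin 268.9° = -0.39772, so δ = -23.435°.
cos H₀ = −tan(-21.8°) tan(-23.435°) = -0.1734, H₀ = 1.7451 rad.
Bracket: H₀ sin φ sin δ + cos φ cos δ sin H₀ = 1.7451×-0.37137×-0.39772 + 0.92849×0.91751×0.98486 = 0.257753 + 0.839001 = 1.096754.
Q̄ = (S₀/π) × [bracket] = (1361/π) × 1.096754 = 475.14 W/m².
Ratio Q̄_A / Q̄_B = 462.79 / 475.14 = 0.9740.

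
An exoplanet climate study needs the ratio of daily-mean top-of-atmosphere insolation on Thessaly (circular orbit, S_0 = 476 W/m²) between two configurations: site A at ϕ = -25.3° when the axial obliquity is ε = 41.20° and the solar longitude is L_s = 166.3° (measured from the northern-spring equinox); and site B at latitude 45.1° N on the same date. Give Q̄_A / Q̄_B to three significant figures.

— Configuration A (ϕ=-25.3°):
Solar declination: sin δ = sin ε · sin L_s = sin 41.20° × sin 166.3° = 0.15600, so δ = +8.975°.
cos h₀ = −tan(-25.3°) tan(+8.975°) = 0.0747, h₀ = 1.4961 rad.
Bracket: h₀ sin ϕ sin δ + cos ϕ cos δ sin h₀ = 1.4961×-0.42736×0.15600 + 0.90408×0.98776×0.99721 = -0.099742 + 0.890523 = 0.790781.
Q̄ = (S_0/π) × [bracket] = (476/π) × 0.790781 = 119.82 W/m².
— Configuration B (ϕ=+45.1°):
cos h₀ = −tan(+45.1°) tan(+8.975°) = -0.1585, h₀ = 1.7300 rad.
Bracket: h₀ sin ϕ sin δ + cos ϕ cos δ sin h₀ = 1.7300×0.70834×0.15600 + 0.70587×0.98776×0.98736 = 0.191167 + 0.688417 = 0.879584.
Q̄ = (S_0/π) × [bracket] = (476/π) × 0.879584 = 133.27 W/m².
Ratio Q̄_A / Q̄_B = 119.82 / 133.27 = 0.8991.

Q̄_A / Q̄_B ≈ 0.899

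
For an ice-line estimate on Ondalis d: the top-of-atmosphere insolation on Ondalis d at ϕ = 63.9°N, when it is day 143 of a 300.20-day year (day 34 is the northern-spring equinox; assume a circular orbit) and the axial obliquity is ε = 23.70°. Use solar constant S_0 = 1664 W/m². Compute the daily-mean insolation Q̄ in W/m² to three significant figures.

Q̄ ≈ 499 W/m²

Solar longitude: L_s = 360° × (143 − 34)/300.20 = 130.713°.
sin δ = sin 23.70° × sin 130.713° = 0.30467, so δ = +17.738°.
cos h₀ = −tan(+63.9°) tan(+17.738°) = -0.6530, h₀ = 2.2823 rad.
Bracket: h₀ sin ϕ sin δ + cos ϕ cos δ sin h₀ = 2.2823×0.89803×0.30467 + 0.43994×0.95246×0.75740 = 0.624444 + 0.317370 = 0.941814.
Q̄ = (S_0/π) × [bracket] = (1664/π) × 0.941814 = 498.8 W/m².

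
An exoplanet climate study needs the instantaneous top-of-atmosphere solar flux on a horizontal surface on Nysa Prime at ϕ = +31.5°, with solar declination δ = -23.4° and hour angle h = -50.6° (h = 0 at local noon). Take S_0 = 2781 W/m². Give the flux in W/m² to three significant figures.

cos θ_z = sin ϕ sin δ + cos ϕ cos δ cos h = -0.207509 + 0.496686 = 0.289177.
Flux = S_0 · cos θ_z = 2781 × 0.289177 = 804.2 W/m².

804 W/m²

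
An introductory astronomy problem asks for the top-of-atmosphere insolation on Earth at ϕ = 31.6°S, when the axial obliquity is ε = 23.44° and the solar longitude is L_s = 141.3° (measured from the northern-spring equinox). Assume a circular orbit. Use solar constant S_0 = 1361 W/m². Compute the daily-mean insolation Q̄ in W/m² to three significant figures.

Q̄ ≈ 273 W/m²

Solar declination: sin δ = sin ε · sin L_s = sin 23.44° × sin 141.3° = 0.24871, so δ = +14.401°.
cos h₀ = −tan(-31.6°) tan(+14.401°) = 0.1580, h₀ = 1.4122 rad.
Bracket: h₀ sin ϕ sin δ + cos ϕ cos δ sin h₀ = 1.4122×-0.52399×0.24871 + 0.85173×0.96858×0.98744 = -0.184040 + 0.814607 = 0.630567.
Q̄ = (S_0/π) × [bracket] = (1361/π) × 0.630567 = 273.2 W/m².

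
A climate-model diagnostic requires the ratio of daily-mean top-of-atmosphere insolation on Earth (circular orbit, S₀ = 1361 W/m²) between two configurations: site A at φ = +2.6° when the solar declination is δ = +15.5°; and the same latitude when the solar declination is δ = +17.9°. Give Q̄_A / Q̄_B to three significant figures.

— Configuration A (φ=+2.6°):
cos H₀ = −tan(+2.6°) tan(+15.500°) = -0.0126, H₀ = 1.5834 rad.
Bracket: H₀ sin φ sin δ + cos φ cos δ sin H₀ = 1.5834×0.04536×0.26724 + 0.99897×0.96363×0.99992 = 0.019194 + 0.962560 = 0.981754.
Q̄ = (S₀/π) × [bracket] = (1361/π) × 0.981754 = 425.32 W/m².
— Configuration B (φ=+2.6°):
cos H₀ = −tan(+2.6°) tan(+17.900°) = -0.0147, H₀ = 1.5855 rad.
Bracket: H₀ sin φ sin δ + cos φ cos δ sin H₀ = 1.5855×0.04536×0.30736 + 0.99897×0.95159×0.99989 = 0.022105 + 0.950505 = 0.972610.
Q̄ = (S₀/π) × [bracket] = (1361/π) × 0.972610 = 421.35 W/m².
Ratio Q̄_A / Q̄_B = 425.32 / 421.35 = 1.009.

Q̄_A / Q̄_B ≈ 1.01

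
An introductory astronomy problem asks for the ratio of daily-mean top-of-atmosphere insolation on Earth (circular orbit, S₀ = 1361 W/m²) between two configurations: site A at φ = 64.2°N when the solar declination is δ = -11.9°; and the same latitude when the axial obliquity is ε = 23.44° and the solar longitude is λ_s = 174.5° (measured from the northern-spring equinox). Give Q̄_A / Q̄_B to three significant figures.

— Configuration A (φ=+64.2°):
cos H₀ = −tan(+64.2°) tan(-11.900°) = 0.4359, H₀ = 1.1197 rad.
Bracket: H₀ sin φ sin δ + cos φ cos δ sin H₀ = 1.1197×0.90032×-0.20620 + 0.43523×0.97851×0.89998 = -0.207868 + 0.383281 = 0.175413.
Q̄ = (S₀/π) × [bracket] = (1361/π) × 0.175413 = 75.992 W/m².
— Configuration B (φ=+64.2°):
Solar declination: sin δ = sin ε · sin λ_s = sin 23.44° × sin 174.5° = 0.03813, so δ = +2.185°.
cos H₀ = −tan(+64.2°) tan(+2.185°) = -0.0789, H₀ = 1.6498 rad.
Bracket: H₀ sin φ sin δ + cos φ cos δ sin H₀ = 1.6498×0.90032×0.03813 + 0.43523×0.99927×0.99688 = 0.056636 + 0.433555 = 0.490191.
Q̄ = (S₀/π) × [bracket] = (1361/π) × 0.490191 = 212.36 W/m².
Ratio Q̄_A / Q̄_B = 75.992 / 212.36 = 0.3578.

Q̄_A / Q̄_B ≈ 0.358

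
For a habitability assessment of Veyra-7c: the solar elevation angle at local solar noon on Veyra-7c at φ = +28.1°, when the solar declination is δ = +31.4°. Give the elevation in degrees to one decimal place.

86.7°

At local noon the hour angle is zero, so the zenith angle equals |φ − δ| = |+28.1° − (+31.400°)| = 3.300°.
Elevation = 90° − 3.300° = 86.7°.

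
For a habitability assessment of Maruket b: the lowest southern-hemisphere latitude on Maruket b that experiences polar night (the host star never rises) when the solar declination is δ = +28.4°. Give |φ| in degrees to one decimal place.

|φ| = 61.6°

Polar night requires cos H₀ = −tan φ tan δ ≥ 1, i.e. tan φ tan δ ≤ −1.
The boundary is |tan φ| · |tan δ| = 1, so |φ| = 90° − |δ| = 90° − 28.4° = 61.6° in the southern hemisphere.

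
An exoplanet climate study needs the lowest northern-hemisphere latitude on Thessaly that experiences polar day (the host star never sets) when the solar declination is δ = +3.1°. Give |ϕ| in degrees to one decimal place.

Polar day requires cos h₀ = −tan ϕ tan δ ≤ −1, i.e. tan ϕ tan δ ≥ 1.
The boundary is |tan ϕ| · |tan δ| = 1, so |ϕ| = 90° − |δ| = 90° − 3.1° = 86.9° in the northern hemisphere.

|ϕ| = 86.9°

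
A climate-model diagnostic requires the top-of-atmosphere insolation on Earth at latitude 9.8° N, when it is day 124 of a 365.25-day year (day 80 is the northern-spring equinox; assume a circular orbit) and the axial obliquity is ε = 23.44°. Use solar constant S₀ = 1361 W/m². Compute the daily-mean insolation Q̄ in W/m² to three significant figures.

Q̄ ≈ 443 W/m²

Solar longitude: λ_s = 360° × (124 − 80)/365.25 = 43.368°.
sin δ = sin 23.44° × sin 43.368° = 0.27315, so δ = +15.852°.
cos H₀ = −tan(+9.8°) tan(+15.852°) = -0.0490, H₀ = 1.6199 rad.
Bracket: H₀ sin φ sin δ + cos φ cos δ sin H₀ = 1.6199×0.17021×0.27315 + 0.98541×0.96197×0.99880 = 0.075314 + 0.946797 = 1.022111.
Q̄ = (S₀/π) × [bracket] = (1361/π) × 1.022111 = 442.8 W/m².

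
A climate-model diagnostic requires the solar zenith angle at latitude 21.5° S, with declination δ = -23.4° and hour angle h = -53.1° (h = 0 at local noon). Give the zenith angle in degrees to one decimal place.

cos θ_z = sin φ sin δ + cos φ cos δ cos h = 0.145555 + 0.512696 = 0.658251.
θ_z = arccos(0.658251) = 48.8°.

θ_z = 48.8°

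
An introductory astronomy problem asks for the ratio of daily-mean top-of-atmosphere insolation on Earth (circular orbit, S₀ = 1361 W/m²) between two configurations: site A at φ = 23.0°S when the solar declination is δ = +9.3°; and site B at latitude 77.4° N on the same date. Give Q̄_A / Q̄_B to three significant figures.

— Configuration A (φ=-23.0°):
cos H₀ = −tan(-23.0°) tan(+9.300°) = 0.0695, H₀ = 1.5012 rad.
Bracket: H₀ sin φ sin δ + cos φ cos δ sin H₀ = 1.5012×-0.39073×0.16160 + 0.92050×0.98686×0.99758 = -0.094789 + 0.906206 = 0.811417.
Q̄ = (S₀/π) × [bracket] = (1361/π) × 0.811417 = 351.52 W/m².
— Configuration B (φ=+77.4°):
cos H₀ = −tan(+77.4°) tan(+9.300°) = -0.7326, H₀ = 2.3929 rad.
Bracket: H₀ sin φ sin δ + cos φ cos δ sin H₀ = 2.3929×0.97592×0.16160 + 0.21814×0.98686×0.68066 = 0.377381 + 0.146528 = 0.523909.
Q̄ = (S₀/π) × [bracket] = (1361/π) × 0.523909 = 226.97 W/m².
Ratio Q̄_A / Q̄_B = 351.52 / 226.97 = 1.549.

Q̄_A / Q̄_B ≈ 1.55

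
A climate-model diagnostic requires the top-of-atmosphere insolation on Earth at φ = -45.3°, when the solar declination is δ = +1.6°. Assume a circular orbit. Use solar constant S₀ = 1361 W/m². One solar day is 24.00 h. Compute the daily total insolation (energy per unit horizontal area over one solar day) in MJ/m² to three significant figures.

cos H₀ = −tan(-45.3°) tan(+1.600°) = 0.0282, H₀ = 1.5426 rad.
Bracket: H₀ sin φ sin δ + cos φ cos δ sin H₀ = 1.5426×-0.71080×0.02792 + 0.70339×0.99961×0.99960 = -0.030614 + 0.702834 = 0.672220.
Q̄ = (S₀/π) × [bracket] = (1361/π) × 0.672220 = 291.22 W/m².
Daily total = Q̄ × 24.00 h × 3600 s/h = 291.22 × 24.00 × 3600 / 10⁶ = 25.16 MJ/m².

25.2 MJ/m²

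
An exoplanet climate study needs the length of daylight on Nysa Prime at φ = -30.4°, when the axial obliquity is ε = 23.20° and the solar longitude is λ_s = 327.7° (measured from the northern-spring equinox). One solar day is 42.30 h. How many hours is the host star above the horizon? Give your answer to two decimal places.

Solar declination: sin δ = sin ε · sin λ_s = sin 23.20° × sin 327.7° = -0.21050, so δ = -12.152°.
cos H₀ = −tan φ · tan δ = −tan(-30.4°) × tan(-12.152°) = -0.1263, so H₀ = 1.6975 rad = 97.26°.
Daylight = 2H₀/(2π) × 42.30 h = (1.6975/π) × 42.30 = 22.86 h.

22.86 h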